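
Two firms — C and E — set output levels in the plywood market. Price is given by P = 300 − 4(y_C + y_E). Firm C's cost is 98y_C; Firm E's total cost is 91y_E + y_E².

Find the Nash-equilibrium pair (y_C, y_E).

Firm C's profit: π = y_C(300 − 4(y_C + y_E)) − 98y_C.
∂π/∂y_C = 202 − 8y_C − 4y_E = 0, so y_C = 25.25 − 0.5y_E.
For E: ∂π/∂y_E = 209 − 10y_E − 4y_C = 0 ⇒ y_E = 20.9 − 0.4y_C.
Solving the two reaction functions simultaneously: (1 − (−0.5)(−0.4))y_C = 25.25 − 0.5·20.9, so 0.8y_C = 14.8 and y_C = 18.5.
Then y_E = 20.9 − 0.4·18.5 = 13.5.

18.5, 13.5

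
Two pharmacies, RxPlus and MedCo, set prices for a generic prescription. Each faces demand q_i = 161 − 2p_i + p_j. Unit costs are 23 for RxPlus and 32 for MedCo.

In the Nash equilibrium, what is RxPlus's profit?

4455.68

RxPlus's profit: π = (p_{RxPlus} − 23)(161 − 2p_{RxPlus} + p_{MedCo}).
∂π/∂p_{RxPlus} = 207 − 4p_{RxPlus} + p_{MedCo} = 0 ⇒ p_{RxPlus} = 51.75 + 0.25p_{MedCo}.
Similarly p_{MedCo} = 56.25 + 0.25p_{RxPlus}.
Solving the two reaction functions simultaneously: (1 − (0.25)(0.25))p_{RxPlus} = 51.75 + 0.25·56.25, so 0.9375p_{RxPlus} = 65.8125 and p_{RxPlus} = 70.2.
Then p_{MedCo} = 56.25 + 0.25·70.2 = 73.8.
q_{RxPlus} = 161 − 2·70.2 + 73.8 = 94.4.
Profit = (70.2 − 23)·94.4 = 4455.68.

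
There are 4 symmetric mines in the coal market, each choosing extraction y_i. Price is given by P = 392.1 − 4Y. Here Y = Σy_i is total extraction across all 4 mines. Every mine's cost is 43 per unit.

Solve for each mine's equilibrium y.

A representative mine's profit is π_i = y_i(392.1 − 4Y) − 43y_i, with Y = y_i + Σ_{j≠i} y_j.
First-order condition: 349.1 − 8y_i − 4Σ_{j≠i} y_j = 0.
In a symmetric equilibrium every mine chooses the same y, so Σ_{j≠i} y_j = 3y. The condition becomes 349.1 − 20y = 0, giving y = 349.1/20 = 17.455.

17.455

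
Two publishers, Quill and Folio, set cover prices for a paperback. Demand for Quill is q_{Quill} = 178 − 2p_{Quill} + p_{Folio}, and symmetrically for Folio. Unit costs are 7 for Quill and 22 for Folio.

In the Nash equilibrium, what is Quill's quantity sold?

118

Quill's profit: π = (p_{Quill} − 7)(178 − 2p_{Quill} + p_{Folio}).
∂π/∂p_{Quill} = 192 − 4p_{Quill} + p_{Folio} = 0 ⇒ p_{Quill} = 48 + 0.25p_{Folio}.
Similarly p_{Folio} = 55.5 + 0.25p_{Quill}.
Substituting the second reaction function into the first: p_{Quill} = 48 + 0.25(55.5 + 0.25p_{Quill}), which gives 0.9375p_{Quill} = 61.875 ⇒ p_{Quill} = 66.
Then p_{Folio} = 55.5 + 0.25·66 = 72.
q_{Quill} = 178 − 2·66 + 72 = 118.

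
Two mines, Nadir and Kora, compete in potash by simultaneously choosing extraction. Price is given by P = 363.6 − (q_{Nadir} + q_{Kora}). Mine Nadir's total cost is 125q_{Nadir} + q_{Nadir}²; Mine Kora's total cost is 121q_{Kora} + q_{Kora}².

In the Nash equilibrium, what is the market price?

267.36

Mine Nadir's profit: π = q_{Nadir}(363.6 − (q_{Nadir} + q_{Kora})) − 125q_{Nadir} − q_{Nadir}².
∂π/∂q_{Nadir} = 238.6 − 4q_{Nadir} − q_{Kora} = 0, so q_{Nadir} = 59.65 − 0.25q_{Kora}.
By the same steps for Kora: q_{Kora} = 60.65 − 0.25q_{Nadir}.
Plugging q_{Kora} into Nadir's best response: q_{Nadir} = 59.65 − 0.25(60.65 − 0.25q_{Nadir}) ⇒ 0.9375q_{Nadir} = 44.4875, so q_{Nadir} = 3559/75.
Then q_{Kora} = 60.65 − 0.25·(3559/75) = 3659/75.
Equilibrium price: P = 363.6 − 96.24 = 267.36.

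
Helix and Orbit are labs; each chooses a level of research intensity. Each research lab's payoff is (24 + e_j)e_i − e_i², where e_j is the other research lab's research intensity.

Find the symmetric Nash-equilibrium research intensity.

Helix's payoff is (24 + e_O)e_H − e_H².
∂π/∂e_H = 24 + e_O − 2e_H = 0, so e_H = 12 + 0.5e_O.
Setting e_H = e_O in the reaction function: e_H = 12 + 0.5e_H, so e_H = 12 / 0.5 = 24.

24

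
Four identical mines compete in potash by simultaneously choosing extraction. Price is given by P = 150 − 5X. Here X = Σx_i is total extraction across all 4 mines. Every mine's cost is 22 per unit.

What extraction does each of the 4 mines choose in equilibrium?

5.12

A representative mine's profit is π_i = x_i(150 − 5X) − 22x_i, with X = x_i + Σ_{j≠i} x_j.
First-order condition: 128 − 10x_i − 5Σ_{j≠i} x_j = 0.
In a symmetric equilibrium every mine chooses the same x, so Σ_{j≠i} x_j = 3x. The condition becomes 128 − 25x = 0, giving x = 128/25 = 5.12.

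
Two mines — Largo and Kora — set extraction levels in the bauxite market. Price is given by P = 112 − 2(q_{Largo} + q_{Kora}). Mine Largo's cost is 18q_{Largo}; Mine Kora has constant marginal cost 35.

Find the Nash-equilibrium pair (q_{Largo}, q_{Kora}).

18.5, 10

Mine Largo's profit: π = q_{Largo}(112 − 2(q_{Largo} + q_{Kora})) − 18q_{Largo}.
∂π/∂q_{Largo} = 94 − 4q_{Largo} − 2q_{Kora} = 0, so q_{Largo} = 23.5 − 0.5q_{Kora}.
By the same steps for Kora: q_{Kora} = 19.25 − 0.5q_{Largo}.
Plugging q_{Kora} into Largo's best response: q_{Largo} = 23.5 − 0.5(19.25 − 0.5q_{Largo}) ⇒ 0.75q_{Largo} = 13.875, so q_{Largo} = 18.5.
Then q_{Kora} = 19.25 − 0.5·18.5 = 10.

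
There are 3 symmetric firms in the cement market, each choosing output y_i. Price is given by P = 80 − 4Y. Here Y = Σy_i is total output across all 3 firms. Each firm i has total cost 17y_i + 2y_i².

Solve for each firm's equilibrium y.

3.15

A representative firm's profit is π_i = y_i(80 − 4Y) − 17y_i − 2y_i², with Y = y_i + Σ_{j≠i} y_j.
First-order condition: 63 − 12y_i − 4Σ_{j≠i} y_j = 0.
In a symmetric equilibrium every firm chooses the same y, so Σ_{j≠i} y_j = 2y. The condition becomes 63 − 20y = 0, giving y = 63/20 = 3.15.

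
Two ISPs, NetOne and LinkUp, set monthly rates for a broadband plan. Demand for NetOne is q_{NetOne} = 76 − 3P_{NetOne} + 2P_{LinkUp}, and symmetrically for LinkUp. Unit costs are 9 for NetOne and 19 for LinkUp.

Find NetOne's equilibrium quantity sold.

NetOne's profit: π = (P_{NetOne} − 9)(76 − 3P_{NetOne} + 2P_{LinkUp}).
∂π/∂P_{NetOne} = 103 − 6P_{NetOne} + 2P_{LinkUp} = 0 ⇒ P_{NetOne} = 103/6 + (1/3)P_{LinkUp}.
Similarly P_{LinkUp} = 133/6 + (1/3)P_{NetOne}.
Plugging P_{LinkUp} into NetOne's best response: P_{NetOne} = 103/6 + (1/3)(133/6 + (1/3)P_{NetOne}) ⇒ (8/9)P_{NetOne} = 221/9, so P_{NetOne} = 27.625.
Then P_{LinkUp} = 133/6 + (1/3)·27.625 = 31.375.
q_{NetOne} = 76 − 3·27.625 + 2·31.375 = 55.875.

55.875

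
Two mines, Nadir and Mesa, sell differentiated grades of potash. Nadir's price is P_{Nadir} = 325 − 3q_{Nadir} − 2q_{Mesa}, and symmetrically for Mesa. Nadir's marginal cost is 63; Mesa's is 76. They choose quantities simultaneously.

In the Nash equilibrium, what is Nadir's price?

163.6875

Mine Nadir's profit: π = q_{Nadir}(325 − 3q_{Nadir} − 2q_{Mesa}) − 63q_{Nadir}.
∂π/∂q_{Nadir} = 262 − 6q_{Nadir} − 2q_{Mesa} = 0 ⇒ q_{Nadir} = 131/3 − (1/3)q_{Mesa}.
Similarly q_{Mesa} = 41.5 − (1/3)q_{Nadir}.
Plugging q_{Mesa} into Nadir's best response: q_{Nadir} = 131/3 − (1/3)(41.5 − (1/3)q_{Nadir}) ⇒ (8/9)q_{Nadir} = 179/6, so q_{Nadir} = 33.5625.
Then q_{Mesa} = 41.5 − (1/3)·33.5625 = 30.3125.
P_{Nadir} = 325 − 3·33.5625 − 2·30.3125 = 163.6875.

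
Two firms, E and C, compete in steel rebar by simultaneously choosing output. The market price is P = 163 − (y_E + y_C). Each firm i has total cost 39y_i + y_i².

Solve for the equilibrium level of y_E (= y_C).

24.8

Firm E's profit: π = y_E(163 − (y_E + y_C)) − 39y_E − y_E².
∂π/∂y_E = 124 − 4y_E − y_C = 0, so y_E = 31 − 0.25y_C.
Setting y_E = y_C in the reaction function: y_E = 31 − 0.25y_E, so y_E = 31 / 1.25 = 24.8.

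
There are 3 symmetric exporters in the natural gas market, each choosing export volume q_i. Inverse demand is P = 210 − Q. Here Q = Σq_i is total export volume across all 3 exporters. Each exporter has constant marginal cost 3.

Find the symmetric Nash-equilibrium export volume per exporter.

51.75

A representative exporter's profit is π_i = q_i(210 − Q) − 3q_i, with Q = q_i + Σ_{j≠i} q_j.
First-order condition: 207 − 2q_i − Σ_{j≠i} q_j = 0.
In a symmetric equilibrium every exporter chooses the same q, so Σ_{j≠i} q_j = 2q. The condition becomes 207 − 4q = 0, giving q = 207/4 = 51.75.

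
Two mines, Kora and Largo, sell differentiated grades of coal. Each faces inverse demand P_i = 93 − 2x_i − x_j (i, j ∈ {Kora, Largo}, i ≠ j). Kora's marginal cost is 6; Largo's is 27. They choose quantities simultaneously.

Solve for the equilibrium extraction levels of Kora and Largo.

Mine Kora's profit: π = x_{Kora}(93 − 2x_{Kora} − x_{Largo}) − 6x_{Kora}.
∂π/∂x_{Kora} = 87 − 4x_{Kora} − x_{Largo} = 0 ⇒ x_{Kora} = 21.75 − 0.25x_{Largo}.
Similarly x_{Largo} = 16.5 − 0.25x_{Kora}.
Substituting the second reaction function into the first: x_{Kora} = 21.75 − 0.25(16.5 − 0.25x_{Kora}), which gives 0.9375x_{Kora} = 17.625 ⇒ x_{Kora} = 18.8.
Then x_{Largo} = 16.5 − 0.25·18.8 = 11.8.

18.8, 11.8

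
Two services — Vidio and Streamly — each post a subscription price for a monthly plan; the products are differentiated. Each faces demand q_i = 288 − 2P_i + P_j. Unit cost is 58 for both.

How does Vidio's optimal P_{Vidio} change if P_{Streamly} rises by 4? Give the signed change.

1

Vidio's profit: π = (P_{Vidio} − 58)(288 − 2P_{Vidio} + P_{Streamly}).
∂π/∂P_{Vidio} = 404 − 4P_{Vidio} + P_{Streamly} = 0 ⇒ P_{Vidio} = 101 + 0.25P_{Streamly}.
The reaction-function slope is 0.25, so a 4-unit rise in P_{Streamly} moves P_{Vidio} by 0.25 × 4 = 1. Vidio's best response rises — the actions are strategic complements.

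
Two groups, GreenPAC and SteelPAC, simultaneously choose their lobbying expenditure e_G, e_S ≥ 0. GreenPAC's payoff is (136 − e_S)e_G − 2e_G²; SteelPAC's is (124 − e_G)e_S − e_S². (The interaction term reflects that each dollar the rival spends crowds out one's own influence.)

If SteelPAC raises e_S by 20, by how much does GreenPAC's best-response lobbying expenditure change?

-5

Expanding GreenPAC's payoff: 136e_G − e_Se_G − 2e_G².
∂π/∂e_G = 136 − e_S − 4e_G = 0, so e_G = 34 − 0.25e_S.
The reaction-function slope is −0.25, so a 20-unit rise in e_S moves e_G by −0.25 × 20 = −5. GreenPAC's best response falls — the actions are strategic substitutes.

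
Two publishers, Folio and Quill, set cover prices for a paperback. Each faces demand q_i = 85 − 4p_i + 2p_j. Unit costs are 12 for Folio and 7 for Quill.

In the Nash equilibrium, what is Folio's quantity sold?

Folio's profit: π = (p_{Folio} − 12)(85 − 4p_{Folio} + 2p_{Quill}).
∂π/∂p_{Folio} = 133 − 8p_{Folio} + 2p_{Quill} = 0 ⇒ p_{Folio} = 16.625 + 0.25p_{Quill}.
Similarly p_{Quill} = 14.125 + 0.25p_{Folio}.
Substituting the second reaction function into the first: p_{Folio} = 16.625 + 0.25(14.125 + 0.25p_{Folio}), which gives 0.9375p_{Folio} = 645/32 ⇒ p_{Folio} = 21.5.
Then p_{Quill} = 14.125 + 0.25·21.5 = 19.5.
q_{Folio} = 85 − 4·21.5 + 2·19.5 = 38.

38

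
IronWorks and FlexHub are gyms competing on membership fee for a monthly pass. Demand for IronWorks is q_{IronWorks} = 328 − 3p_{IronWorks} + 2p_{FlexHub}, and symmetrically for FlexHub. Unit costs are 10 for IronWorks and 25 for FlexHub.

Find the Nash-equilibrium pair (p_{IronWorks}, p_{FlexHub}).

92.3125, 97.9375

IronWorks's profit: π = (p_{IronWorks} − 10)(328 − 3p_{IronWorks} + 2p_{FlexHub}).
∂π/∂p_{IronWorks} = 358 − 6p_{IronWorks} + 2p_{FlexHub} = 0 ⇒ p_{IronWorks} = 179/3 + (1/3)p_{FlexHub}.
Similarly p_{FlexHub} = 403/6 + (1/3)p_{IronWorks}.
Substituting the second reaction function into the first: p_{IronWorks} = 179/3 + (1/3)(403/6 + (1/3)p_{IronWorks}), which gives (8/9)p_{IronWorks} = 1477/18 ⇒ p_{IronWorks} = 92.3125.
Then p_{FlexHub} = 403/6 + (1/3)·92.3125 = 97.9375.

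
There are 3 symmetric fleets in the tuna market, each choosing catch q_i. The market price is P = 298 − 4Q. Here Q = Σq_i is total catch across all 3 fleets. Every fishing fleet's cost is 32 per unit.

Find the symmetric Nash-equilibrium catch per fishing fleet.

A representative fishing fleet's profit is π_i = q_i(298 − 4Q) − 32q_i, with Q = q_i + Σ_{j≠i} q_j.
First-order condition: 266 − 8q_i − 4Σ_{j≠i} q_j = 0.
In a symmetric equilibrium every fishing fleet chooses the same q, so Σ_{j≠i} q_j = 2q. The condition becomes 266 − 16q = 0, giving q = 266/16 = 16.625.

16.625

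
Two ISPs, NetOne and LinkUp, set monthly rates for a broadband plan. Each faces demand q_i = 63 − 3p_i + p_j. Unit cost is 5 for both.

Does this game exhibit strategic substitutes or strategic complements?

strategic complements

NetOne's profit: π = (p_{NetOne} − 5)(63 − 3p_{NetOne} + p_{LinkUp}).
∂π/∂p_{NetOne} = 78 − 6p_{NetOne} + p_{LinkUp} = 0 ⇒ p_{NetOne} = 13 + (1/6)p_{LinkUp}.
The best-response slope dp_{NetOne}/dp_{LinkUp} = 1/6 > 0: the reaction function is upward-sloping, so the choices are strategic complements.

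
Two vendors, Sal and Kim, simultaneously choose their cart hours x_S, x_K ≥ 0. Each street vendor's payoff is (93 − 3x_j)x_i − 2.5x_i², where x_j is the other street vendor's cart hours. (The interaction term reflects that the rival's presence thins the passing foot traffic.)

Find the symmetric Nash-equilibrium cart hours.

Sal's payoff is (93 − 3x_K)x_S − 2.5x_S².
∂π/∂x_S = 93 − 3x_K − 5x_S = 0, so x_S = 18.6 − 0.6x_K.
The game is symmetric, so in equilibrium x_K = x_S: the reaction function gives 1.6x_S = 18.6, hence x_S = 11.625.

11.625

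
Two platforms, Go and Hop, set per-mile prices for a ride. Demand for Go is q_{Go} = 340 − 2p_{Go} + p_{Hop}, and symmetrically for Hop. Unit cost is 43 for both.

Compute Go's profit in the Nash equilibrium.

19602

Go's profit: π = (p_{Go} − 43)(340 − 2p_{Go} + p_{Hop}).
∂π/∂p_{Go} = 426 − 4p_{Go} + p_{Hop} = 0 ⇒ p_{Go} = 106.5 + 0.25p_{Hop}.
Setting p_{Go} = p_{Hop} in the reaction function: p_{Go} = 106.5 + 0.25p_{Go}, so p_{Go} = 106.5 / 0.75 = 142.
q_{Go} = 340 − 2·142 + 142 = 198.
Profit = (142 − 43)·198 = 19602.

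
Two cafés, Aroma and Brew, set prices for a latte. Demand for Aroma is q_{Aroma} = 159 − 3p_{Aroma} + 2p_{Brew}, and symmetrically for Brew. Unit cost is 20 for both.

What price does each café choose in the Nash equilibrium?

Aroma's profit: π = (p_{Aroma} − 20)(159 − 3p_{Aroma} + 2p_{Brew}).
∂π/∂p_{Aroma} = 219 − 6p_{Aroma} + 2p_{Brew} = 0 ⇒ p_{Aroma} = 36.5 + (1/3)p_{Brew}.
The game is symmetric, so in equilibrium p_{Brew} = p_{Aroma}: the reaction function gives (2/3)p_{Aroma} = 36.5, hence p_{Aroma} = 54.75.

54.75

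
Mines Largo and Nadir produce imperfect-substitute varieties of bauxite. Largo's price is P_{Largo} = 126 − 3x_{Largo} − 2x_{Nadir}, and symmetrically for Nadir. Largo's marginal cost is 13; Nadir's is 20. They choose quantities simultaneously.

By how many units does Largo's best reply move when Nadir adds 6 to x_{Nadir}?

Mine Largo's profit: π = x_{Largo}(126 − 3x_{Largo} − 2x_{Nadir}) − 13x_{Largo}.
∂π/∂x_{Largo} = 113 − 6x_{Largo} − 2x_{Nadir} = 0 ⇒ x_{Largo} = 113/6 − (1/3)x_{Nadir}.
The reaction-function slope is −1/3, so a 6-unit rise in x_{Nadir} moves x_{Largo} by −1/3 × 6 = −2. Largo's best response falls — the actions are strategic substitutes.

-2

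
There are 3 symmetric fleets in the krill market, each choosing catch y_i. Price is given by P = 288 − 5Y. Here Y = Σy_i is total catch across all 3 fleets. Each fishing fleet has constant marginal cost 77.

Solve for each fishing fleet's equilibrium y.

10.55

A representative fishing fleet's profit is π_i = y_i(288 − 5Y) − 77y_i, with Y = y_i + Σ_{j≠i} y_j.
First-order condition: 211 − 10y_i − 5Σ_{j≠i} y_j = 0.
Imposing symmetry (y_j = y for all j) turns Σ_{j≠i} y_j into 2y, so 211 = 20y and y = 10.55.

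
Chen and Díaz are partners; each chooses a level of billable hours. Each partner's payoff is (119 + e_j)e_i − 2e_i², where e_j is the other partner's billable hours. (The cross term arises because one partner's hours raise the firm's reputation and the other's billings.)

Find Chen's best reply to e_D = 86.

51.25

Chen's payoff is (119 + e_D)e_C − 2e_C².
∂π/∂e_C = 119 + e_D − 4e_C = 0, so e_C = 29.75 + 0.25e_D.
At e_D = 86: e_C = 29.75 + 0.25·86 = 51.25.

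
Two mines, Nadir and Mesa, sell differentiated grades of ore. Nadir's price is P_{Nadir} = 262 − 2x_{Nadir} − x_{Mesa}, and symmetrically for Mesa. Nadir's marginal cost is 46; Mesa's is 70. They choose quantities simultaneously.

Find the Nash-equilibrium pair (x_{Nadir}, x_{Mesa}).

Mine Nadir's profit: π = x_{Nadir}(262 − 2x_{Nadir} − x_{Mesa}) − 46x_{Nadir}.
∂π/∂x_{Nadir} = 216 − 4x_{Nadir} − x_{Mesa} = 0 ⇒ x_{Nadir} = 54 − 0.25x_{Mesa}.
Similarly x_{Mesa} = 48 − 0.25x_{Nadir}.
Plugging x_{Mesa} into Nadir's best response: x_{Nadir} = 54 − 0.25(48 − 0.25x_{Nadir}) ⇒ 0.9375x_{Nadir} = 42, so x_{Nadir} = 44.8.
Then x_{Mesa} = 48 − 0.25·44.8 = 36.8.

44.8, 36.8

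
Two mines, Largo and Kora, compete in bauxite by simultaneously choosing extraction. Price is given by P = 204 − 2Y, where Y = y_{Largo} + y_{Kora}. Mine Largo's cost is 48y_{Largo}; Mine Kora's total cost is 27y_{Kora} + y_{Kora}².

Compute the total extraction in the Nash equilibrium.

48.9

Mine Largo's profit: π = y_{Largo}(204 − 2(y_{Largo} + y_{Kora})) − 48y_{Largo}.
∂π/∂y_{Largo} = 156 − 4y_{Largo} − 2y_{Kora} = 0, so y_{Largo} = 39 − 0.5y_{Kora}.
For Kora: ∂π/∂y_{Kora} = 177 − 6y_{Kora} − 2y_{Largo} = 0 ⇒ y_{Kora} = 29.5 − (1/3)y_{Largo}.
Solving the two reaction functions simultaneously: (1 − (−0.5)(−1/3))y_{Largo} = 39 − 0.5·29.5, so (5/6)y_{Largo} = 24.25 and y_{Largo} = 29.1.
Then y_{Kora} = 29.5 − (1/3)·29.1 = 19.8.
Total extraction: 29.1 + 19.8 = 48.9.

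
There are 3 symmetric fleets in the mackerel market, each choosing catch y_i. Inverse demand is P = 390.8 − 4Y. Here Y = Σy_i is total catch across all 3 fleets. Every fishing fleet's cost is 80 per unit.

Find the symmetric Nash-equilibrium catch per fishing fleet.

19.425

A representative fishing fleet's profit is π_i = y_i(390.8 − 4Y) − 80y_i, with Y = y_i + Σ_{j≠i} y_j.
First-order condition: 310.8 − 8y_i − 4Σ_{j≠i} y_j = 0.
With identical fishing fleets, set every y_j = y: then 310.8 − 8y − 8y = 0, i.e. y = 310.8/16 = 19.425.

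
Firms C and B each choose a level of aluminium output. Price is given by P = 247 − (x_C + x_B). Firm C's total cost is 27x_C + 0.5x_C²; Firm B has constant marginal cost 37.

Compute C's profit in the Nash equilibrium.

3174

Firm C's profit: π = x_C(247 − (x_C + x_B)) − 27x_C − 0.5x_C².
∂π/∂x_C = 220 − 3x_C − x_B = 0, so x_C = 220/3 − (1/3)x_B.
For B: ∂π/∂x_B = 210 − 2x_B − x_C = 0 ⇒ x_B = 105 − 0.5x_C.
Plugging x_B into C's best response: x_C = 220/3 − (1/3)(105 − 0.5x_C) ⇒ (5/6)x_C = 115/3, so x_C = 46.
Then x_B = 105 − 0.5·46 = 82.
Price P = 247 − 128 = 119.
C's profit: (119 − 27)·46 − 0.5(46)² = 3174.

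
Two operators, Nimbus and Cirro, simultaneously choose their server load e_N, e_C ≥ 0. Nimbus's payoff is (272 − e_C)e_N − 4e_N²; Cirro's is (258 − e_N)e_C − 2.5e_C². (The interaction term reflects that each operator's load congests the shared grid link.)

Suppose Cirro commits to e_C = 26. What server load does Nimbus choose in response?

Expanding Nimbus's payoff: 272e_N − e_Ce_N − 4e_N².
∂π/∂e_N = 272 − e_C − 8e_N = 0, so e_N = 34 − 0.125e_C.
At e_C = 26: e_N = 34 − 0.125·26 = 30.75.

30.75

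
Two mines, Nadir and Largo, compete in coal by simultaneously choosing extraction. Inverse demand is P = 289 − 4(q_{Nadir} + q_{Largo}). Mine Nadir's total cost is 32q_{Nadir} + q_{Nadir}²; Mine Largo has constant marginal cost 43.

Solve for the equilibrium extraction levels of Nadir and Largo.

16.75, 22.375

Mine Nadir's profit: π = q_{Nadir}(289 − 4(q_{Nadir} + q_{Largo})) − 32q_{Nadir} − q_{Nadir}².
∂π/∂q_{Nadir} = 257 − 10q_{Nadir} − 4q_{Largo} = 0, so q_{Nadir} = 25.7 − 0.4q_{Largo}.
For Largo: ∂π/∂q_{Largo} = 246 − 8q_{Largo} − 4q_{Nadir} = 0 ⇒ q_{Largo} = 30.75 − 0.5q_{Nadir}.
Substituting the second reaction function into the first: q_{Nadir} = 25.7 − 0.4(30.75 − 0.5q_{Nadir}), which gives 0.8q_{Nadir} = 13.4 ⇒ q_{Nadir} = 16.75.
Then q_{Largo} = 30.75 − 0.5·16.75 = 22.375.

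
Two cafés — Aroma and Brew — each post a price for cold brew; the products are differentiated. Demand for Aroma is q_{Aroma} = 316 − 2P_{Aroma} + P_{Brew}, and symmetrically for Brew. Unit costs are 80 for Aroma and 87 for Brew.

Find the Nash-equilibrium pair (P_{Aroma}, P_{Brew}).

Aroma's profit: π = (P_{Aroma} − 80)(316 − 2P_{Aroma} + P_{Brew}).
∂π/∂P_{Aroma} = 476 − 4P_{Aroma} + P_{Brew} = 0 ⇒ P_{Aroma} = 119 + 0.25P_{Brew}.
Similarly P_{Brew} = 122.5 + 0.25P_{Aroma}.
Substituting the second reaction function into the first: P_{Aroma} = 119 + 0.25(122.5 + 0.25P_{Aroma}), which gives 0.9375P_{Aroma} = 149.625 ⇒ P_{Aroma} = 159.6.
Then P_{Brew} = 122.5 + 0.25·159.6 = 162.4.

159.6, 162.4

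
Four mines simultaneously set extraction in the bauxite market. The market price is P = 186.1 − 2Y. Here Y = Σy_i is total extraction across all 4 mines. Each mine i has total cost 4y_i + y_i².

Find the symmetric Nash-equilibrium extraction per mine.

15.175

A representative mine's profit is π_i = y_i(186.1 − 2Y) − 4y_i − y_i², with Y = y_i + Σ_{j≠i} y_j.
First-order condition: 182.1 − 6y_i − 2Σ_{j≠i} y_j = 0.
Imposing symmetry (y_j = y for all j) turns Σ_{j≠i} y_j into 3y, so 182.1 = 12y and y = 15.175.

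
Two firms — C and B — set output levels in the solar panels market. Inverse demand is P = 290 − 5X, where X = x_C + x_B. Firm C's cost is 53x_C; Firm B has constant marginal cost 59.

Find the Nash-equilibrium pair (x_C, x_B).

Firm C's profit: π = x_C(290 − 5(x_C + x_B)) − 53x_C.
∂π/∂x_C = 237 − 10x_C − 5x_B = 0, so x_C = 23.7 − 0.5x_B.
By the same steps for B: x_B = 23.1 − 0.5x_C.
Plugging x_B into C's best response: x_C = 23.7 − 0.5(23.1 − 0.5x_C) ⇒ 0.75x_C = 12.15, so x_C = 16.2.
Then x_B = 23.1 − 0.5·16.2 = 15.

16.2, 15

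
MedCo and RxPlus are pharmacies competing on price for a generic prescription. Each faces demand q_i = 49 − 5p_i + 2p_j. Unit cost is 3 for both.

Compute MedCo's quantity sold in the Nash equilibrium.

25

MedCo's profit: π = (p_{MedCo} − 3)(49 − 5p_{MedCo} + 2p_{RxPlus}).
∂π/∂p_{MedCo} = 64 − 10p_{MedCo} + 2p_{RxPlus} = 0 ⇒ p_{MedCo} = 6.4 + 0.2p_{RxPlus}.
By symmetry p_{RxPlus} = p_{MedCo}; substituting into the reaction function, 0.8p_{MedCo} = 6.4 and p_{MedCo} = 8.
q_{MedCo} = 49 − 5·8 + 2·8 = 25.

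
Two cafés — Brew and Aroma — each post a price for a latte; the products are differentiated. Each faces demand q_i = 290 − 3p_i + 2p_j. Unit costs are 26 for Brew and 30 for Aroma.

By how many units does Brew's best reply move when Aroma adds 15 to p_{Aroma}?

Brew's profit: π = (p_{Brew} − 26)(290 − 3p_{Brew} + 2p_{Aroma}).
∂π/∂p_{Brew} = 368 − 6p_{Brew} + 2p_{Aroma} = 0 ⇒ p_{Brew} = 184/3 + (1/3)p_{Aroma}.
The reaction-function slope is 1/3, so a 15-unit rise in p_{Aroma} moves p_{Brew} by 1/3 × 15 = 5. Brew's best response rises — the actions are strategic complements.

5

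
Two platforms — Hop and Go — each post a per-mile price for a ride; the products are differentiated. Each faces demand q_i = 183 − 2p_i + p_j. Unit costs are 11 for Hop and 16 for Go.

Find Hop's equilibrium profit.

6728

Hop's profit: π = (p_{Hop} − 11)(183 − 2p_{Hop} + p_{Go}).
∂π/∂p_{Hop} = 205 − 4p_{Hop} + p_{Go} = 0 ⇒ p_{Hop} = 51.25 + 0.25p_{Go}.
Similarly p_{Go} = 53.75 + 0.25p_{Hop}.
Plugging p_{Go} into Hop's best response: p_{Hop} = 51.25 + 0.25(53.75 + 0.25p_{Hop}) ⇒ 0.9375p_{Hop} = 64.6875, so p_{Hop} = 69.
Then p_{Go} = 53.75 + 0.25·69 = 71.
q_{Hop} = 183 − 2·69 + 71 = 116.
Profit = (69 − 11)·116 = 6728.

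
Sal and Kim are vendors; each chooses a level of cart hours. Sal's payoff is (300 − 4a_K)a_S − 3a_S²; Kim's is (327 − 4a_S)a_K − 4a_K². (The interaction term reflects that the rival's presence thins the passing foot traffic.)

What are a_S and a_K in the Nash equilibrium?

34.125, 23.8125

Expanding Sal's payoff: 300a_S − 4a_Ka_S − 3a_S².
∂π/∂a_S = 300 − 4a_K − 6a_S = 0, so a_S = 50 − (2/3)a_K.
Likewise for Kim: a_K = 40.875 − 0.5a_S.
Solving the two reaction functions simultaneously: (1 − (−2/3)(−0.5))a_S = 50 − (2/3)·40.875, so (2/3)a_S = 22.75 and a_S = 34.125.
Then a_K = 40.875 − 0.5·34.125 = 23.8125.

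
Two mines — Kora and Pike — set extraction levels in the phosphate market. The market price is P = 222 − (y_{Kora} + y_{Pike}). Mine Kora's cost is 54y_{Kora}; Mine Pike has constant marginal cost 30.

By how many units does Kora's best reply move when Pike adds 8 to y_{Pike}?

Mine Kora's profit: π = y_{Kora}(222 − (y_{Kora} + y_{Pike})) − 54y_{Kora}.
∂π/∂y_{Kora} = 168 − 2y_{Kora} − y_{Pike} = 0, so y_{Kora} = 84 − 0.5y_{Pike}.
The reaction-function slope is −0.5, so an 8-unit rise in y_{Pike} moves y_{Kora} by −0.5 × 8 = −4. Kora's best response falls — the actions are strategic substitutes.

-4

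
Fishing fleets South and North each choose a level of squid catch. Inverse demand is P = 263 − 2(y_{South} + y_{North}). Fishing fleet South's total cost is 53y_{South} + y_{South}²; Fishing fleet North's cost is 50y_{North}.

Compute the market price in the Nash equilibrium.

Fishing fleet South's profit: π = y_{South}(263 − 2(y_{South} + y_{North})) − 53y_{South} − y_{South}².
∂π/∂y_{South} = 210 − 6y_{South} − 2y_{North} = 0, so y_{South} = 35 − (1/3)y_{North}.
For North: ∂π/∂y_{North} = 213 − 4y_{North} − 2y_{South} = 0 ⇒ y_{North} = 53.25 − 0.5y_{South}.
Substituting the second reaction function into the first: y_{South} = 35 − (1/3)(53.25 − 0.5y_{South}), which gives (5/6)y_{South} = 17.25 ⇒ y_{South} = 20.7.
Then y_{North} = 53.25 − 0.5·20.7 = 42.9.
Equilibrium price: P = 263 − 2·63.6 = 135.8.

135.8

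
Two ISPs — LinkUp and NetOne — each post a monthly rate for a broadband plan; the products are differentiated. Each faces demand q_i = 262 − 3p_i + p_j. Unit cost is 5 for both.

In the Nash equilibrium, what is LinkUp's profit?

LinkUp's profit: π = (p_{LinkUp} − 5)(262 − 3p_{LinkUp} + p_{NetOne}).
∂π/∂p_{LinkUp} = 277 − 6p_{LinkUp} + p_{NetOne} = 0 ⇒ p_{LinkUp} = 277/6 + (1/6)p_{NetOne}.
By symmetry p_{NetOne} = p_{LinkUp}; substituting into the reaction function, (5/6)p_{LinkUp} = 277/6 and p_{LinkUp} = 55.4.
q_{LinkUp} = 262 − 3·55.4 + 55.4 = 151.2.
Profit = (55.4 − 5)·151.2 = 7620.48.

7620.48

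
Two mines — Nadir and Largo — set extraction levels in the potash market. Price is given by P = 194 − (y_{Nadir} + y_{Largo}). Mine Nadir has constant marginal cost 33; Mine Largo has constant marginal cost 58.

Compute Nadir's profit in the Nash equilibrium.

Mine Nadir's profit: π = y_{Nadir}(194 − (y_{Nadir} + y_{Largo})) − 33y_{Nadir}.
∂π/∂y_{Nadir} = 161 − 2y_{Nadir} − y_{Largo} = 0, so y_{Nadir} = 80.5 − 0.5y_{Largo}.
By the same steps for Largo: y_{Largo} = 68 − 0.5y_{Nadir}.
Substituting the second reaction function into the first: y_{Nadir} = 80.5 − 0.5(68 − 0.5y_{Nadir}), which gives 0.75y_{Nadir} = 46.5 ⇒ y_{Nadir} = 62.
Then y_{Largo} = 68 − 0.5·62 = 37.
Price P = 194 − 99 = 95.
Nadir's profit: (95 − 33)·62 = 3844.

3844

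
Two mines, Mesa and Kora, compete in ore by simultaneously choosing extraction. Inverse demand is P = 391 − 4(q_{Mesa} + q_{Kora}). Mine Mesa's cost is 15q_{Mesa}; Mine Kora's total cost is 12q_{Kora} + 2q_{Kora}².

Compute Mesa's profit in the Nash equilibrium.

5610.01

Mine Mesa's profit: π = q_{Mesa}(391 − 4(q_{Mesa} + q_{Kora})) − 15q_{Mesa}.
∂π/∂q_{Mesa} = 376 − 8q_{Mesa} − 4q_{Kora} = 0, so q_{Mesa} = 47 − 0.5q_{Kora}.
For Kora: ∂π/∂q_{Kora} = 379 − 12q_{Kora} − 4q_{Mesa} = 0 ⇒ q_{Kora} = 379/12 − (1/3)q_{Mesa}.
Substituting the second reaction function into the first: q_{Mesa} = 47 − 0.5(379/12 − (1/3)q_{Mesa}), which gives (5/6)q_{Mesa} = 749/24 ⇒ q_{Mesa} = 37.45.
Then q_{Kora} = 379/12 − (1/3)·37.45 = 19.1.
Price P = 391 − 4·56.55 = 164.8.
Mesa's profit: (164.8 − 15)·37.45 = 5610.01.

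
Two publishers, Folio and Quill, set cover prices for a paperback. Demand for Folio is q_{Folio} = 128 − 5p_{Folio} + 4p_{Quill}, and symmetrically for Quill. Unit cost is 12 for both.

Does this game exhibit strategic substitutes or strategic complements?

Folio's profit: π = (p_{Folio} − 12)(128 − 5p_{Folio} + 4p_{Quill}).
∂π/∂p_{Folio} = 188 − 10p_{Folio} + 4p_{Quill} = 0 ⇒ p_{Folio} = 18.8 + 0.4p_{Quill}.
The best-response slope dp_{Folio}/dp_{Quill} = 0.4 > 0: the reaction function is upward-sloping, so the choices are strategic complements.

strategic complements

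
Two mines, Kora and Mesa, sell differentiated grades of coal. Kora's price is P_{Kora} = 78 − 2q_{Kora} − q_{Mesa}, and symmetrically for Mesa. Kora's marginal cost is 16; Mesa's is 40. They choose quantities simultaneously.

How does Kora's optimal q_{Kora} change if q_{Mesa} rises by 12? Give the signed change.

-3

Mine Kora's profit: π = q_{Kora}(78 − 2q_{Kora} − q_{Mesa}) − 16q_{Kora}.
∂π/∂q_{Kora} = 62 − 4q_{Kora} − q_{Mesa} = 0 ⇒ q_{Kora} = 15.5 − 0.25q_{Mesa}.
The reaction-function slope is −0.25, so a 12-unit rise in q_{Mesa} moves q_{Kora} by −0.25 × 12 = −3. Kora's best response falls — the actions are strategic substitutes.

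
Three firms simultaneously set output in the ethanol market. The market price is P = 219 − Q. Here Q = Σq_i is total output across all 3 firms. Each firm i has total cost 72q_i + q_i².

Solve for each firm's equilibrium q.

24.5

A representative firm's profit is π_i = q_i(219 − Q) − 72q_i − q_i², with Q = q_i + Σ_{j≠i} q_j.
First-order condition: 147 − 4q_i − Σ_{j≠i} q_j = 0.
With identical firms, set every q_j = q: then 147 − 4q − 2q = 0, i.e. q = 147/6 = 24.5.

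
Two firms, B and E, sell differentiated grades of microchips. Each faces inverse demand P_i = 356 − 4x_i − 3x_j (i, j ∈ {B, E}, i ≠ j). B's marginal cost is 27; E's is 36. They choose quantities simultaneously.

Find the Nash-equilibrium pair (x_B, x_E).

30.4, 28.6

Firm B's profit: π = x_B(356 − 4x_B − 3x_E) − 27x_B.
∂π/∂x_B = 329 − 8x_B − 3x_E = 0 ⇒ x_B = 41.125 − 0.375x_E.
Similarly x_E = 40 − 0.375x_B.
Solving the two reaction functions simultaneously: (1 − (−0.375)(−0.375))x_B = 41.125 − 0.375·40, so (55/64)x_B = 26.125 and x_B = 30.4.
Then x_E = 40 − 0.375·30.4 = 28.6.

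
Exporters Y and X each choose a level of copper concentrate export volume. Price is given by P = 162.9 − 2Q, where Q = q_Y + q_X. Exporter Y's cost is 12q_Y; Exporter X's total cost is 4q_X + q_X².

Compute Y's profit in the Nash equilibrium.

1726.3688

Exporter Y's profit: π = q_Y(162.9 − 2(q_Y + q_X)) − 12q_Y.
∂π/∂q_Y = 150.9 − 4q_Y − 2q_X = 0, so q_Y = 37.725 − 0.5q_X.
For X: ∂π/∂q_X = 158.9 − 6q_X − 2q_Y = 0 ⇒ q_X = 1589/60 − (1/3)q_Y.
Solving the two reaction functions simultaneously: (1 − (−0.5)(−1/3))q_Y = 37.725 − 0.5·(1589/60), so (5/6)q_Y = 1469/60 and q_Y = 29.38.
Then q_X = 1589/60 − (1/3)·29.38 = 16.69.
Price P = 162.9 − 2·46.07 = 70.76.
Y's profit: (70.76 − 12)·29.38 = 1726.3688.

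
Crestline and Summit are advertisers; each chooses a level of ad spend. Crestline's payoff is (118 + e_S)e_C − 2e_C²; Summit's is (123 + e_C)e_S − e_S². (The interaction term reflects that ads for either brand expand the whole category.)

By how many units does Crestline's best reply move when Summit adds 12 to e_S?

3

Expanding Crestline's payoff: 118e_C + e_Se_C − 2e_C².
∂π/∂e_C = 118 + e_S − 4e_C = 0, so e_C = 29.5 + 0.25e_S.
The reaction-function slope is 0.25, so a 12-unit rise in e_S moves e_C by 0.25 × 12 = 3. Crestline's best response rises — the actions are strategic complements.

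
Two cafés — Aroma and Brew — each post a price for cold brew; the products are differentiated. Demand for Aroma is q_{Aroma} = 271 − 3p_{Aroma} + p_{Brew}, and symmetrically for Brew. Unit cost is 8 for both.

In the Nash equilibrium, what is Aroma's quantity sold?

153

Aroma's profit: π = (p_{Aroma} − 8)(271 − 3p_{Aroma} + p_{Brew}).
∂π/∂p_{Aroma} = 295 − 6p_{Aroma} + p_{Brew} = 0 ⇒ p_{Aroma} = 295/6 + (1/6)p_{Brew}.
The game is symmetric, so in equilibrium p_{Brew} = p_{Aroma}: the reaction function gives (5/6)p_{Aroma} = 295/6, hence p_{Aroma} = 59.
q_{Aroma} = 271 − 3·59 + 59 = 153.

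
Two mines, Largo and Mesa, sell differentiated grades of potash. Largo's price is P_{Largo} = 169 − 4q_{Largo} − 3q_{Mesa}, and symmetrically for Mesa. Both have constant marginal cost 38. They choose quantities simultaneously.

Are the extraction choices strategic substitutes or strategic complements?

strategic substitutes

Mine Largo's profit: π = q_{Largo}(169 − 4q_{Largo} − 3q_{Mesa}) − 38q_{Largo}.
∂π/∂q_{Largo} = 131 − 8q_{Largo} − 3q_{Mesa} = 0 ⇒ q_{Largo} = 16.375 − 0.375q_{Mesa}.
The best-response slope dq_{Largo}/dq_{Mesa} = −0.375 < 0: the reaction function is downward-sloping, so the choices are strategic substitutes.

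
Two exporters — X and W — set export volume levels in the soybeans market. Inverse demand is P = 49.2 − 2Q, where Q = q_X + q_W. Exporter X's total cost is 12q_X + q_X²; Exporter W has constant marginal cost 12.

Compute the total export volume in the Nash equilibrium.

Exporter X's profit: π = q_X(49.2 − 2(q_X + q_W)) − 12q_X − q_X².
∂π/∂q_X = 37.2 − 6q_X − 2q_W = 0, so q_X = 6.2 − (1/3)q_W.
For W: ∂π/∂q_W = 37.2 − 4q_W − 2q_X = 0 ⇒ q_W = 9.3 − 0.5q_X.
Substituting the second reaction function into the first: q_X = 6.2 − (1/3)(9.3 − 0.5q_X), which gives (5/6)q_X = 3.1 ⇒ q_X = 3.72.
Then q_W = 9.3 − 0.5·3.72 = 7.44.
Total export volume: 3.72 + 7.44 = 11.16.

11.16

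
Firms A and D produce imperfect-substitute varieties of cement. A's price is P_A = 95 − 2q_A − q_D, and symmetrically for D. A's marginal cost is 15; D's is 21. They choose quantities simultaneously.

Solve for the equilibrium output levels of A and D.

16.4, 14.4

Firm A's profit: π = q_A(95 − 2q_A − q_D) − 15q_A.
∂π/∂q_A = 80 − 4q_A − q_D = 0 ⇒ q_A = 20 − 0.25q_D.
Similarly q_D = 18.5 − 0.25q_A.
Solving the two reaction functions simultaneously: (1 − (−0.25)(−0.25))q_A = 20 − 0.25·18.5, so 0.9375q_A = 15.375 and q_A = 16.4.
Then q_D = 18.5 − 0.25·16.4 = 14.4.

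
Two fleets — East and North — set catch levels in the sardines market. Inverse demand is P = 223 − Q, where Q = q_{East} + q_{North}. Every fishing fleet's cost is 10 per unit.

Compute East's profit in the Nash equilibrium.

5041

Fishing fleet East's profit: π = q_{East}(223 − (q_{East} + q_{North})) − 10q_{East}.
∂π/∂q_{East} = 213 − 2q_{East} − q_{North} = 0, so q_{East} = 106.5 − 0.5q_{North}.
Setting q_{East} = q_{North} in the reaction function: q_{East} = 106.5 − 0.5q_{East}, so q_{East} = 106.5 / 1.5 = 71.
Price P = 223 − 142 = 81.
East's profit: (81 − 10)·71 = 5041.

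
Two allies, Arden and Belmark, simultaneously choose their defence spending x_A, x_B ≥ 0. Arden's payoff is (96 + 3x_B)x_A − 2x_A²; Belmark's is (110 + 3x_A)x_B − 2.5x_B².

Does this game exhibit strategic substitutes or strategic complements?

strategic complements

Expanding Arden's payoff: 96x_A + 3x_Bx_A − 2x_A².
∂π/∂x_A = 96 + 3x_B − 4x_A = 0, so x_A = 24 + 0.75x_B.
The best-response slope dx_A/dx_B = 0.75 > 0: the reaction function is upward-sloping, so the choices are strategic complements.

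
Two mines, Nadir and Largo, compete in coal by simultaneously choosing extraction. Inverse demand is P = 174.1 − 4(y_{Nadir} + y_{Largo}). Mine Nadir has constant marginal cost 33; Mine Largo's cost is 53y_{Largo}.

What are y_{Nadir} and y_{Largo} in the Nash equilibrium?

13.425, 8.425

Mine Nadir's profit: π = y_{Nadir}(174.1 − 4(y_{Nadir} + y_{Largo})) − 33y_{Nadir}.
∂π/∂y_{Nadir} = 141.1 − 8y_{Nadir} − 4y_{Largo} = 0, so y_{Nadir} = 17.6375 − 0.5y_{Largo}.
By the same steps for Largo: y_{Largo} = 15.1375 − 0.5y_{Nadir}.
Solving the two reaction functions simultaneously: (1 − (−0.5)(−0.5))y_{Nadir} = 17.6375 − 0.5·15.1375, so 0.75y_{Nadir} = 1611/160 and y_{Nadir} = 13.425.
Then y_{Largo} = 15.1375 − 0.5·13.425 = 8.425.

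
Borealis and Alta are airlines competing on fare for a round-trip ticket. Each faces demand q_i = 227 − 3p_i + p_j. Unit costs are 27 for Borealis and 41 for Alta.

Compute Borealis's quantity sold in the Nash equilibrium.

Borealis's profit: π = (p_{Borealis} − 27)(227 − 3p_{Borealis} + p_{Alta}).
∂π/∂p_{Borealis} = 308 − 6p_{Borealis} + p_{Alta} = 0 ⇒ p_{Borealis} = 154/3 + (1/6)p_{Alta}.
Similarly p_{Alta} = 175/3 + (1/6)p_{Borealis}.
Solving the two reaction functions simultaneously: (1 − (1/6)(1/6))p_{Borealis} = 154/3 + (1/6)·(175/3), so (35/36)p_{Borealis} = 1099/18 and p_{Borealis} = 62.8.
Then p_{Alta} = 175/3 + (1/6)·62.8 = 68.8.
q_{Borealis} = 227 − 3·62.8 + 68.8 = 107.4.

107.4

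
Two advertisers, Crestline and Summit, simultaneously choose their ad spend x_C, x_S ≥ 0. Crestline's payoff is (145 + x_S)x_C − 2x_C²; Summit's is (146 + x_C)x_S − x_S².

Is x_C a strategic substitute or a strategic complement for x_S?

Expanding Crestline's payoff: 145x_C + x_Sx_C − 2x_C².
∂π/∂x_C = 145 + x_S − 4x_C = 0, so x_C = 36.25 + 0.25x_S.
The best-response slope dx_C/dx_S = 0.25 > 0: the reaction function is upward-sloping, so the choices are strategic complements.

strategic complements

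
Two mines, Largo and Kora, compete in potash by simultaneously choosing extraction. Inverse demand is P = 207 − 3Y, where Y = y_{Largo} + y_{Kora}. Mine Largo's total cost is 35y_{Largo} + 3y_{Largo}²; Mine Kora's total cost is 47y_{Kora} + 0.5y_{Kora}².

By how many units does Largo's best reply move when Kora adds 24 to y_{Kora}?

-6

Mine Largo's profit: π = y_{Largo}(207 − 3(y_{Largo} + y_{Kora})) − 35y_{Largo} − 3y_{Largo}².
∂π/∂y_{Largo} = 172 − 12y_{Largo} − 3y_{Kora} = 0, so y_{Largo} = 43/3 − 0.25y_{Kora}.
The reaction-function slope is −0.25, so a 24-unit rise in y_{Kora} moves y_{Largo} by −0.25 × 24 = −6. Largo's best response falls — the actions are strategic substitutes.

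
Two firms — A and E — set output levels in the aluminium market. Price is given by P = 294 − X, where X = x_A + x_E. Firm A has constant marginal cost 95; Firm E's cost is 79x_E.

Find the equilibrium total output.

138

Firm A's profit: π = x_A(294 − (x_A + x_E)) − 95x_A.
∂π/∂x_A = 199 − 2x_A − x_E = 0, so x_A = 99.5 − 0.5x_E.
By the same steps for E: x_E = 107.5 − 0.5x_A.
Plugging x_E into A's best response: x_A = 99.5 − 0.5(107.5 − 0.5x_A) ⇒ 0.75x_A = 45.75, so x_A = 61.
Then x_E = 107.5 − 0.5·61 = 77.
Total output: 61 + 77 = 138.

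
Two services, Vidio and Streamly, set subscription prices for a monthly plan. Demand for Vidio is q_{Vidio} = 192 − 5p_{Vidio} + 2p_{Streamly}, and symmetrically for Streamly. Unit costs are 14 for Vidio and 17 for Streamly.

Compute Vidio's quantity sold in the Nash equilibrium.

95.3125

Vidio's profit: π = (p_{Vidio} − 14)(192 − 5p_{Vidio} + 2p_{Streamly}).
∂π/∂p_{Vidio} = 262 − 10p_{Vidio} + 2p_{Streamly} = 0 ⇒ p_{Vidio} = 26.2 + 0.2p_{Streamly}.
Similarly p_{Streamly} = 27.7 + 0.2p_{Vidio}.
Plugging p_{Streamly} into Vidio's best response: p_{Vidio} = 26.2 + 0.2(27.7 + 0.2p_{Vidio}) ⇒ 0.96p_{Vidio} = 31.74, so p_{Vidio} = 33.0625.
Then p_{Streamly} = 27.7 + 0.2·33.0625 = 34.3125.
q_{Vidio} = 192 − 5·33.0625 + 2·34.3125 = 95.3125.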